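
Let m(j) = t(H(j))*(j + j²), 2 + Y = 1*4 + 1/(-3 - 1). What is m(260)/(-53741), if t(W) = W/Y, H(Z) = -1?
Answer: 271440/376187 ≈ 0.72156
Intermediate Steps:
Y = 7/4 (Y = -2 + (1*4 + 1/(-3 - 1)) = -2 + (4 + 1/(-4)) = -2 + (4 - ¼) = -2 + 15/4 = 7/4 ≈ 1.7500)
t(W) = 4*W/7 (t(W) = W/(7/4) = W*(4/7) = 4*W/7)
m(j) = -4*j/7 - 4*j²/7 (m(j) = ((4/7)*(-1))*(j + j²) = -4*(j + j²)/7 = -4*j/7 - 4*j²/7)
m(260)/(-53741) = -4/7*260*(1 + 260)/(-53741) = -4/7*260*261*(-1/53741) = -271440/7*(-1/53741) = 271440/376187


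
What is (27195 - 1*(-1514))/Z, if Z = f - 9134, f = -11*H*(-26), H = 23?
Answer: -28709/2556 ≈ -11.232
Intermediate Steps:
f = 6578 (f = -11*23*(-26) = -253*(-26) = 6578)
Z = -2556 (Z = 6578 - 9134 = -2556)
(27195 - 1*(-1514))/Z = (27195 - 1*(-1514))/(-2556) = (27195 + 1514)*(-1/2556) = 28709*(-1/2556) = -28709/2556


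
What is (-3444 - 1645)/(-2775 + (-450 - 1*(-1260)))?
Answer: 5089/1965 ≈ 2.5898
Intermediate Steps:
(-3444 - 1645)/(-2775 + (-450 - 1*(-1260))) = -5089/(-2775 + (-450 + 1260)) = -5089/(-2775 + 810) = -5089/(-1965) = -5089*(-1/1965) = 5089/1965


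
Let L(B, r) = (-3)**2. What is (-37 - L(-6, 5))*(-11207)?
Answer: 515522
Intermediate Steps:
L(B, r) = 9
(-37 - L(-6, 5))*(-11207) = (-37 - 1*9)*(-11207) = (-37 - 9)*(-11207) = -46*(-11207) = 515522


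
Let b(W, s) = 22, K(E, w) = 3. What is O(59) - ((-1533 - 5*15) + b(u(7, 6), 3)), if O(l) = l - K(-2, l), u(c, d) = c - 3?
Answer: 1642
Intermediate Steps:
u(c, d) = -3 + c
O(l) = -3 + l (O(l) = l - 1*3 = l - 3 = -3 + l)
O(59) - ((-1533 - 5*15) + b(u(7, 6), 3)) = (-3 + 59) - ((-1533 - 5*15) + 22) = 56 - ((-1533 - 75) + 22) = 56 - (-1608 + 22) = 56 - 1*(-1586) = 56 + 1586 = 1642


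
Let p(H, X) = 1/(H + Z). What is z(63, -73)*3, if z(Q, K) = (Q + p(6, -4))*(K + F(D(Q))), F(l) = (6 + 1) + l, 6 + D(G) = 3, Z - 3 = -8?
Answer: -13248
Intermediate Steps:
Z = -5 (Z = 3 - 8 = -5)
D(G) = -3 (D(G) = -6 + 3 = -3)
F(l) = 7 + l
p(H, X) = 1/(-5 + H) (p(H, X) = 1/(H - 5) = 1/(-5 + H))
z(Q, K) = (1 + Q)*(4 + K) (z(Q, K) = (Q + 1/(-5 + 6))*(K + (7 - 3)) = (Q + 1/1)*(K + 4) = (Q + 1)*(4 + K) = (1 + Q)*(4 + K))
z(63, -73)*3 = (4 - 73 + 4*63 - 73*63)*3 = (4 - 73 + 252 - 4599)*3 = -4416*3 = -13248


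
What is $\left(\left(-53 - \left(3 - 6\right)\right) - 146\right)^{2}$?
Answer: $38416$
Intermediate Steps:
$\left(\left(-53 - \left(3 - 6\right)\right) - 146\right)^{2} = \left(\left(-53 - -3\right) - 146\right)^{2} = \left(\left(-53 + 3\right) - 146\right)^{2} = \left(-50 - 146\right)^{2} = \left(-196\right)^{2} = 38416$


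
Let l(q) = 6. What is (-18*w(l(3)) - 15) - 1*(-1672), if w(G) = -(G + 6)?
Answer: 1873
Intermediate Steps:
w(G) = -6 - G (w(G) = -(6 + G) = -6 - G)
(-18*w(l(3)) - 15) - 1*(-1672) = (-18*(-6 - 1*6) - 15) - 1*(-1672) = (-18*(-6 - 6) - 15) + 1672 = (-18*(-12) - 15) + 1672 = (216 - 15) + 1672 = 201 + 1672 = 1873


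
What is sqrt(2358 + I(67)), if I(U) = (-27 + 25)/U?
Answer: 4*sqrt(661558)/67 ≈ 48.559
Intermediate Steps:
I(U) = -2/U
sqrt(2358 + I(67)) = sqrt(2358 - 2/67) = sqrt(157984/67) = 4*sqrt(661558)/67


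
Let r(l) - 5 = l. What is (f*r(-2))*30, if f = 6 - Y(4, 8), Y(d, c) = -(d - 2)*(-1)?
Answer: 360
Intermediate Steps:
r(l) = 5 + l
Y(d, c) = -2 + d (Y(d, c) = -(-2 + d)*(-1) = -(2 - d) = -2 + d)
f = 4 (f = 6 - (-2 + 4) = 6 - 1*2 = 6 - 2 = 4)
(f*r(-2))*30 = (4*(5 - 2))*30 = (4*3)*30 = 12*30 = 360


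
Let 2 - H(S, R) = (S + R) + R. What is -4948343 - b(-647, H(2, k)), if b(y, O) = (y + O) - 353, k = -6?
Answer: -4947355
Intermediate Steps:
H(S, R) = 2 - S - 2*R (H(S, R) = 2 - ((S + R) + R) = 2 - ((R + S) + R) = 2 - (S + 2*R) = 2 + (-S - 2*R) = 2 - S - 2*R)
b(y, O) = -353 + O + y (b(y, O) = (O + y) - 353 = -353 + O + y)
-4948343 - b(-647, H(2, k)) = -4948343 - (-353 + (2 - 1*2 - 2*(-6)) - 647) = -4948343 - (-353 + (2 - 2 + 12) - 647) = -4948343 - (-353 + 12 - 647) = -4948343 - 1*(-988) = -4948343 + 988 = -4947355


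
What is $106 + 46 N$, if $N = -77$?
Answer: $-3436$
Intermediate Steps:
$106 + 46 N = 106 + 46 \left(-77\right) = 106 - 3542 = -3436$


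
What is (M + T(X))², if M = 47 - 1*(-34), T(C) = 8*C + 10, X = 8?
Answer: 24025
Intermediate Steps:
T(C) = 10 + 8*C
M = 81 (M = 47 + 34 = 81)
(M + T(X))² = (81 + (10 + 8*8))² = (81 + (10 + 64))² = (81 + 74)² = 155² = 24025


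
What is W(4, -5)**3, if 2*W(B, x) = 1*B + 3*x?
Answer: -1331/8 ≈ -166.38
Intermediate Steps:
W(B, x) = B/2 + 3*x/2 (W(B, x) = (1*B + 3*x)/2 = (B + 3*x)/2 = B/2 + 3*x/2)
W(4, -5)**3 = ((1/2)*4 + (3/2)*(-5))**3 = (2 - 15/2)**3 = (-11/2)**3 = -1331/8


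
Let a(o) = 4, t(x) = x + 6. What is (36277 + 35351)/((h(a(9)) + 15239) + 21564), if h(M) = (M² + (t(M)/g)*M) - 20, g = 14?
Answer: 167132/85871 ≈ 1.9463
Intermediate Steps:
t(x) = 6 + x
h(M) = -20 + M² + M*(3/7 + M/14) (h(M) = (M² + ((6 + M)/14)*M) - 20 = (M² + ((6 + M)*(1/14))*M) - 20 = (M² + (3/7 + M/14)*M) - 20 = (M² + M*(3/7 + M/14)) - 20 = -20 + M² + M*(3/7 + M/14))
(36277 + 35351)/((h(a(9)) + 15239) + 21564) = (36277 + 35351)/(((-20 + (3/7)*4 + (15/14)*4²) + 15239) + 21564) = 71628/(((-20 + 12/7 + (15/14)*16) + 15239) + 21564) = 71628/(((-20 + 12/7 + 120/7) + 15239) + 21564) = 71628/((-8/7 + 15239) + 21564) = 71628/(106665/7 + 21564) = 71628/(257613/7) = 71628*(7/257613) = 167132/85871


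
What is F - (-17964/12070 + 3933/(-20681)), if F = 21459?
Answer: 2678503741662/124809835 ≈ 21461.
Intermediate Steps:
F - (-17964/12070 + 3933/(-20681)) = 21459 - (-17964/12070 + 3933/(-20681)) = 21459 - (-17964*1/12070 + 3933*(-1/20681)) = 21459 - (-8982/6035 - 3933/20681) = 21459 - 1*(-209492397/124809835) = 21459 + 209492397/124809835 = 2678503741662/124809835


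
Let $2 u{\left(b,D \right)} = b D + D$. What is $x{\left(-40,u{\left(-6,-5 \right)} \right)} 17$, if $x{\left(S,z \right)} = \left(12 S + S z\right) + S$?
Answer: $-17340$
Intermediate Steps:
$u{\left(b,D \right)} = \frac{D}{2} + \frac{D b}{2}$ ($u{\left(b,D \right)} = \frac{b D + D}{2} = \frac{D b + D}{2} = \frac{D + D b}{2} = \frac{D}{2} + \frac{D b}{2}$)
$x{\left(S,z \right)} = 13 S + S z$
$x{\left(-40,u{\left(-6,-5 \right)} \right)} 17 = - 40 \left(13 + \frac{1}{2} \left(-5\right) \left(1 - 6\right)\right) 17 = - 40 \left(13 + \frac{1}{2} \left(-5\right) \left(-5\right)\right) 17 = - 40 \left(13 + \frac{25}{2}\right) 17 = \left(-40\right) \frac{51}{2} \cdot 17 = \left(-1020\right) 17 = -17340$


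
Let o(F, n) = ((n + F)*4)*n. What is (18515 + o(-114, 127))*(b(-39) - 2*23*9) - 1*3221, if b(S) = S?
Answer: -11382128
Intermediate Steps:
o(F, n) = n*(4*F + 4*n) (o(F, n) = ((F + n)*4)*n = (4*F + 4*n)*n = n*(4*F + 4*n))
(18515 + o(-114, 127))*(b(-39) - 2*23*9) - 1*3221 = (18515 + 4*127*(-114 + 127))*(-39 - 2*23*9) - 1*3221 = (18515 + 4*127*13)*(-39 - 46*9) - 3221 = (18515 + 6604)*(-39 - 414) - 3221 = 25119*(-453) - 3221 = -11378907 - 3221 = -11382128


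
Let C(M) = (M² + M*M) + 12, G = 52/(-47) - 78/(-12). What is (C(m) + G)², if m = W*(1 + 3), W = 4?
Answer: 2476356169/8836 ≈ 2.8026e+5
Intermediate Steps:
m = 16 (m = 4*(1 + 3) = 4*4 = 16)
G = 507/94 (G = 52*(-1/47) - 78*(-1/12) = -52/47 + 13/2 = 507/94 ≈ 5.3936)
C(M) = 12 + 2*M² (C(M) = (M² + M²) + 12 = 2*M² + 12 = 12 + 2*M²)
(C(m) + G)² = ((12 + 2*16²) + 507/94)² = ((12 + 2*256) + 507/94)² = ((12 + 512) + 507/94)² = (524 + 507/94)² = (49763/94)² = 2476356169/8836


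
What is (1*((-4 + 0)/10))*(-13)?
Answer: 26/5 ≈ 5.2000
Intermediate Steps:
(1*((-4 + 0)/10))*(-13) = (1*(-4*⅒))*(-13) = (1*(-⅖))*(-13) = -⅖*(-13) = 26/5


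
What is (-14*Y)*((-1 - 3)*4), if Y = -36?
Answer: -8064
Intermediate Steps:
(-14*Y)*((-1 - 3)*4) = (-14*(-36))*((-1 - 3)*4) = 504*(-4*4) = 504*(-16) = -8064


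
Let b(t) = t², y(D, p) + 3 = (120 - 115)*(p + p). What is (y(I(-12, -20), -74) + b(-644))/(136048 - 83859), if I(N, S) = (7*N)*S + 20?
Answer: 413993/52189 ≈ 7.9326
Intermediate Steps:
I(N, S) = 20 + 7*N*S (I(N, S) = 7*N*S + 20 = 20 + 7*N*S)
y(D, p) = -3 + 10*p (y(D, p) = -3 + (120 - 115)*(p + p) = -3 + 5*(2*p) = -3 + 10*p)
(y(I(-12, -20), -74) + b(-644))/(136048 - 83859) = ((-3 + 10*(-74)) + (-644)²)/(136048 - 83859) = ((-3 - 740) + 414736)/52189 = (-743 + 414736)*(1/52189) = 413993*(1/52189) = 413993/52189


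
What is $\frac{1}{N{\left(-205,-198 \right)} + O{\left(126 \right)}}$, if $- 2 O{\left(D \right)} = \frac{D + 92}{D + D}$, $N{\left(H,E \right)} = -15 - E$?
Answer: $\frac{252}{46007} \approx 0.0054774$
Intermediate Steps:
$O{\left(D \right)} = - \frac{92 + D}{4 D}$ ($O{\left(D \right)} = - \frac{\left(D + 92\right) \frac{1}{D + D}}{2} = - \frac{\left(92 + D\right) \frac{1}{2 D}}{2} = - \frac{\frac{1}{2} \frac{1}{D} \left(92 + D\right)}{2} = - \frac{92 + D}{4 D}$)
$\frac{1}{N{\left(-205,-198 \right)} + O{\left(126 \right)}} = \frac{1}{\left(-15 - -198\right) + \frac{-92 - 126}{4 \cdot 126}} = \frac{1}{\left(-15 + 198\right) + \frac{1}{4} \cdot \frac{1}{126} \left(-92 - 126\right)} = \frac{1}{183 + \frac{1}{4} \cdot \frac{1}{126} \left(-218\right)} = \frac{1}{183 - \frac{109}{252}} = \frac{1}{\frac{46007}{252}} = \frac{252}{46007}$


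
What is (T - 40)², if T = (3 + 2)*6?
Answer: 100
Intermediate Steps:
T = 30 (T = 5*6 = 30)
(T - 40)² = (30 - 40)² = (-10)² = 100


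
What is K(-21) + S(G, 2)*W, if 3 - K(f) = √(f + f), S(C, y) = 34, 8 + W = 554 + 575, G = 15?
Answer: 38117 - I*√42 ≈ 38117.0 - 6.4807*I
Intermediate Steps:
W = 1121 (W = -8 + (554 + 575) = -8 + 1129 = 1121)
K(f) = 3 - √2*√f (K(f) = 3 - √(f + f) = 3 - √(2*f) = 3 - √2*√f)
K(-21) + S(G, 2)*W = (3 - √2*√(-21)) + 34*1121 = (3 - √2*I*√21) + 38114 = (3 - I*√42) + 38114 = 38117 - I*√42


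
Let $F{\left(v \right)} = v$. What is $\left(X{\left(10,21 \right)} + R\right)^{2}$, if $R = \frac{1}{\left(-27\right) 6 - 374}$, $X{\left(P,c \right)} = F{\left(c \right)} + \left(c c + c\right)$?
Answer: $\frac{67022478769}{287296} \approx 2.3329 \cdot 10^{5}$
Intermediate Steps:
$X{\left(P,c \right)} = c^{2} + 2 c$ ($X{\left(P,c \right)} = c + \left(c c + c\right) = c + \left(c^{2} + c\right) = c + \left(c + c^{2}\right) = c^{2} + 2 c$)
$R = - \frac{1}{536}$ ($R = \frac{1}{-162 - 374} = \frac{1}{-536} = - \frac{1}{536} \approx -0.0018657$)
$\left(X{\left(10,21 \right)} + R\right)^{2} = \left(21 \left(2 + 21\right) - \frac{1}{536}\right)^{2} = \left(21 \cdot 23 - \frac{1}{536}\right)^{2} = \left(483 - \frac{1}{536}\right)^{2} = \left(\frac{258887}{536}\right)^{2} = \frac{67022478769}{287296}$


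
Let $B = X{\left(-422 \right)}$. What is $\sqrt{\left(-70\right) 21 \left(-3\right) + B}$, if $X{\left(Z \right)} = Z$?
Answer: $2 \sqrt{997} \approx 63.151$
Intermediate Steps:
$B = -422$
$\sqrt{\left(-70\right) 21 \left(-3\right) + B} = \sqrt{\left(-70\right) 21 \left(-3\right) - 422} = \sqrt{\left(-1470\right) \left(-3\right) - 422} = \sqrt{4410 - 422} = \sqrt{3988} = 2 \sqrt{997}$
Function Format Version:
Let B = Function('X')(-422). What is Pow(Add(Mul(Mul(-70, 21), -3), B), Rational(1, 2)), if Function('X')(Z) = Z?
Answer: Mul(2, Pow(997, Rational(1, 2))) ≈ 63.151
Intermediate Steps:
B = -422
Pow(Add(Mul(Mul(-70, 21), -3), B), Rational(1, 2)) = Pow(Add(Mul(Mul(-70, 21), -3), -422), Rational(1, 2)) = Pow(Add(Mul(-1470, -3), -422), Rational(1, 2)) = Pow(Add(4410, -422), Rational(1, 2)) = Pow(3988, Rational(1, 2)) = Mul(2, Pow(997, Rational(1, 2)))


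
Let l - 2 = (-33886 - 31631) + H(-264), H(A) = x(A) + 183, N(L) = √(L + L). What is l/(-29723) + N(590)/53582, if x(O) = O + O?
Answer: 65860/29723 + √295/26791 ≈ 2.2164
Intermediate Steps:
x(O) = 2*O
N(L) = √2*√L (N(L) = √(2*L) = √2*√L)
H(A) = 183 + 2*A (H(A) = 2*A + 183 = 183 + 2*A)
l = -65860 (l = 2 + ((-33886 - 31631) + (183 + 2*(-264))) = 2 + (-65517 + (183 - 528)) = 2 + (-65517 - 345) = 2 - 65862 = -65860)
l/(-29723) + N(590)/53582 = -65860/(-29723) + (√2*√590)/53582 = -65860*(-1/29723) + (2*√295)*(1/53582) = 65860/29723 + √295/26791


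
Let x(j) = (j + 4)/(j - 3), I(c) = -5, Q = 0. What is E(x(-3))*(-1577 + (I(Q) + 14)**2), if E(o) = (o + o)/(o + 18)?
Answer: 2992/107 ≈ 27.963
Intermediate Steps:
x(j) = (4 + j)/(-3 + j)
E(o) = 2*o/(18 + o) (E(o) = (2*o)/(18 + o) = 2*o/(18 + o))
E(x(-3))*(-1577 + (I(Q) + 14)**2) = (2*((4 - 3)/(-3 - 3))/(18 + (4 - 3)/(-3 - 3)))*(-1577 + (-5 + 14)**2) = (2*(1/(-6))/(18 + 1/(-6)))*(-1577 + 9**2) = (2*(-1/6*1)/(18 - 1/6*1))*(-1577 + 81) = (2*(-1/6)/(18 - 1/6))*(-1496) = (2*(-1/6)/(107/6))*(-1496) = (2*(-1/6)*(6/107))*(-1496) = -2/107*(-1496) = 2992/107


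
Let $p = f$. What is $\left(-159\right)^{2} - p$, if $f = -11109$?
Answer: $36390$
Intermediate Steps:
$p = -11109$
$\left(-159\right)^{2} - p = \left(-159\right)^{2} - -11109 = 25281 + 11109 = 36390$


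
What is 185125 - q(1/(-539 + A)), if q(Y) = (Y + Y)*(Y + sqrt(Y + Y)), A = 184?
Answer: 23330378123/126025 + 2*I*sqrt(710)/126025 ≈ 1.8513e+5 + 0.00042287*I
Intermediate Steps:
q(Y) = 2*Y*(Y + sqrt(2)*sqrt(Y)) (q(Y) = (2*Y)*(Y + sqrt(2*Y)) = (2*Y)*(Y + sqrt(2)*sqrt(Y)) = 2*Y*(Y + sqrt(2)*sqrt(Y)))
185125 - q(1/(-539 + A)) = 185125 - (2*(1/(-539 + 184))**2 + 2*sqrt(2)*(1/(-539 + 184))**(3/2)) = 185125 - (2*(1/(-355))**2 + 2*sqrt(2)*(1/(-355))**(3/2)) = 185125 - (2*(-1/355)**2 + 2*sqrt(2)*(-1/355)**(3/2)) = 185125 - (2*(1/126025) + 2*sqrt(2)*(-I*sqrt(355)/126025)) = 185125 - (2/126025 - 2*I*sqrt(710)/126025) = 185125 + (-2/126025 + 2*I*sqrt(710)/126025) = 23330378123/126025 + 2*I*sqrt(710)/126025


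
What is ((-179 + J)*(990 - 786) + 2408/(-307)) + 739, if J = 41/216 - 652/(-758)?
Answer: -74497531289/2094354 ≈ -35571.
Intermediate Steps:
J = 85955/81864 (J = 41*(1/216) - 652*(-1/758) = 41/216 + 326/379 = 85955/81864 ≈ 1.0500)
((-179 + J)*(990 - 786) + 2408/(-307)) + 739 = ((-179 + 85955/81864)*(990 - 786) + 2408/(-307)) + 739 = (-14567701/81864*204 + 2408*(-1/307)) + 739 = (-247650917/6822 - 2408/307) + 739 = -76045258895/2094354 + 739 = -74497531289/2094354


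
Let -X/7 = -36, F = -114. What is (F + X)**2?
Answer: 19044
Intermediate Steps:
X = 252 (X = -7*(-36) = 252)
(F + X)**2 = (-114 + 252)**2 = 138**2 = 19044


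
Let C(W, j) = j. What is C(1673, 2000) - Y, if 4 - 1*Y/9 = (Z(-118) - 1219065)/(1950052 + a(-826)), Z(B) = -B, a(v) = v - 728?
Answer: 3815879549/1948498 ≈ 1958.4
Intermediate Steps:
a(v) = -728 + v
Y = 81116451/1948498 (Y = 36 - 9*(-1*(-118) - 1219065)/(1950052 + (-728 - 826)) = 36 - 9*(118 - 1219065)/(1950052 - 1554) = 36 - (-10970523)/1948498 = 36 - 9*(-1218947/1948498) = 36 + 10970523/1948498 = 81116451/1948498 ≈ 41.630)
C(1673, 2000) - Y = 2000 - 1*81116451/1948498 = 2000 - 81116451/1948498 = 3815879549/1948498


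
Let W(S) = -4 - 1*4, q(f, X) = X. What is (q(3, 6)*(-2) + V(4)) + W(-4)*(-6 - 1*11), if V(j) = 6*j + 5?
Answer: 153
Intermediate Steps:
V(j) = 5 + 6*j
W(S) = -8 (W(S) = -4 - 4 = -8)
(q(3, 6)*(-2) + V(4)) + W(-4)*(-6 - 1*11) = (6*(-2) + (5 + 6*4)) - 8*(-6 - 1*11) = (-12 + (5 + 24)) - 8*(-6 - 11) = (-12 + 29) - 8*(-17) = 17 + 136 = 153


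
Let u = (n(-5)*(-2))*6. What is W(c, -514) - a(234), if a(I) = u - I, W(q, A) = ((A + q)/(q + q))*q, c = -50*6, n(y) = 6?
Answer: -101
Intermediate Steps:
c = -300
u = -72 (u = (6*(-2))*6 = -12*6 = -72)
W(q, A) = A/2 + q/2 (W(q, A) = ((A + q)/((2*q)))*q = ((A + q)*(1/(2*q)))*q = ((A + q)/(2*q))*q = A/2 + q/2)
a(I) = -72 - I
W(c, -514) - a(234) = ((½)*(-514) + (½)*(-300)) - (-72 - 1*234) = (-257 - 150) - (-72 - 234) = -407 - 1*(-306) = -407 + 306 = -101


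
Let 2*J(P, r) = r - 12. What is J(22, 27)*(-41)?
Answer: -615/2 ≈ -307.50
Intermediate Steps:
J(P, r) = -6 + r/2 (J(P, r) = (r - 12)/2 = (-12 + r)/2 = -6 + r/2)
J(22, 27)*(-41) = (-6 + (½)*27)*(-41) = (-6 + 27/2)*(-41) = (15/2)*(-41) = -615/2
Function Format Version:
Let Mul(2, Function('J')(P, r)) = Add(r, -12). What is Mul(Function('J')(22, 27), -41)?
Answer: Rational(-615, 2) ≈ -307.50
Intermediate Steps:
Function('J')(P, r) = Add(-6, Mul(Rational(1, 2), r)) (Function('J')(P, r) = Mul(Rational(1, 2), Add(r, -12)) = Mul(Rational(1, 2), Add(-12, r)) = Add(-6, Mul(Rational(1, 2), r)))
Mul(Function('J')(22, 27), -41) = Mul(Add(-6, Mul(Rational(1, 2), 27)), -41) = Mul(Add(-6, Rational(27, 2)), -41) = Mul(Rational(15, 2), -41) = Rational(-615, 2)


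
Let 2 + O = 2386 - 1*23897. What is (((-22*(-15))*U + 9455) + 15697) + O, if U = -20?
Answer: -2961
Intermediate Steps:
O = -21513 (O = -2 + (2386 - 1*23897) = -2 + (2386 - 23897) = -2 - 21511 = -21513)
(((-22*(-15))*U + 9455) + 15697) + O = ((-22*(-15)*(-20) + 9455) + 15697) - 21513 = ((330*(-20) + 9455) + 15697) - 21513 = ((-6600 + 9455) + 15697) - 21513 = (2855 + 15697) - 21513 = 18552 - 21513 = -2961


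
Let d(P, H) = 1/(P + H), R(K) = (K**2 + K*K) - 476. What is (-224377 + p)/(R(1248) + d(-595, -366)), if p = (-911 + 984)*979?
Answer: -48982170/997688417 ≈ -0.049096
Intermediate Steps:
R(K) = -476 + 2*K**2 (R(K) = (K**2 + K**2) - 476 = 2*K**2 - 476 = -476 + 2*K**2)
d(P, H) = 1/(H + P)
p = 71467 (p = 73*979 = 71467)
(-224377 + p)/(R(1248) + d(-595, -366)) = (-224377 + 71467)/((-476 + 2*1248**2) + 1/(-366 - 595)) = -152910/((-476 + 2*1557504) + 1/(-961)) = -152910/((-476 + 3115008) - 1/961) = -152910/(3114532 - 1/961) = -152910/2993065251/961 = -152910*961/2993065251 = -48982170/997688417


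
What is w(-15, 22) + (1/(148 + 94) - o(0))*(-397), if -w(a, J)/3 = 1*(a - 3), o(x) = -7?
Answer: -659847/242 ≈ -2726.6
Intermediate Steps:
w(a, J) = 9 - 3*a (w(a, J) = -3*(a - 3) = -3*(-3 + a) = 9 - 3*a)
w(-15, 22) + (1/(148 + 94) - o(0))*(-397) = (9 - 3*(-15)) + (1/(148 + 94) - 1*(-7))*(-397) = (9 + 45) + (1/242 + 7)*(-397) = 54 + (1/242 + 7)*(-397) = 54 + (1695/242)*(-397) = 54 - 672915/242 = -659847/242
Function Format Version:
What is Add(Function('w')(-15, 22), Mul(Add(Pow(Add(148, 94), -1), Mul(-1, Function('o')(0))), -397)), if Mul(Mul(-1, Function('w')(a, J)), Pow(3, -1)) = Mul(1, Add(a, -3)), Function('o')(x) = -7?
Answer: Rational(-659847, 242) ≈ -2726.6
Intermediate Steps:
Function('w')(a, J) = Add(9, Mul(-3, a)) (Function('w')(a, J) = Mul(-3, Mul(1, Add(a, -3))) = Mul(-3, Mul(1, Add(-3, a))) = Mul(-3, Add(-3, a)) = Add(9, Mul(-3, a)))
Add(Function('w')(-15, 22), Mul(Add(Pow(Add(148, 94), -1), Mul(-1, Function('o')(0))), -397)) = Add(Add(9, Mul(-3, -15)), Mul(Add(Pow(Add(148, 94), -1), Mul(-1, -7)), -397)) = Add(Add(9, 45), Mul(Add(Pow(242, -1), 7), -397)) = Add(54, Mul(Add(Rational(1, 242), 7), -397)) = Add(54, Mul(Rational(1695, 242), -397)) = Add(54, Rational(-672915, 242)) = Rational(-659847, 242)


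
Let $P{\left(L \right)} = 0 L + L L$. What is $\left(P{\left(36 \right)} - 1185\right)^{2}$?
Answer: $12321$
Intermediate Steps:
$P{\left(L \right)} = L^{2}$ ($P{\left(L \right)} = 0 + L^{2} = L^{2}$)
$\left(P{\left(36 \right)} - 1185\right)^{2} = \left(36^{2} - 1185\right)^{2} = \left(1296 - 1185\right)^{2} = 111^{2} = 12321$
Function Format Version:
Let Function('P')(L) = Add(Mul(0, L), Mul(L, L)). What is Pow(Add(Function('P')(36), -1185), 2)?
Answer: 12321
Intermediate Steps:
Function('P')(L) = Pow(L, 2) (Function('P')(L) = Add(0, Pow(L, 2)) = Pow(L, 2))
Pow(Add(Function('P')(36), -1185), 2) = Pow(Add(Pow(36, 2), -1185), 2) = Pow(Add(1296, -1185), 2) = Pow(111, 2) = 12321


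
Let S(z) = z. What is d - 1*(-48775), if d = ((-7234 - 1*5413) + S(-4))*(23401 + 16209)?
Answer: -501057335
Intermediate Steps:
d = -501106110 (d = ((-7234 - 1*5413) - 4)*(23401 + 16209) = ((-7234 - 5413) - 4)*39610 = (-12647 - 4)*39610 = -12651*39610 = -501106110)
d - 1*(-48775) = -501106110 - 1*(-48775) = -501106110 + 48775 = -501057335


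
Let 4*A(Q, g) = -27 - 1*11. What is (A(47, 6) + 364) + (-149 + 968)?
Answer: 2347/2 ≈ 1173.5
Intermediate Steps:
A(Q, g) = -19/2 (A(Q, g) = (-27 - 1*11)/4 = (-27 - 11)/4 = (¼)*(-38) = -19/2)
(A(47, 6) + 364) + (-149 + 968) = (-19/2 + 364) + (-149 + 968) = 709/2 + 819 = 2347/2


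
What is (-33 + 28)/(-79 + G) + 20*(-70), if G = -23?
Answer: -142795/102 ≈ -1400.0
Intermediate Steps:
(-33 + 28)/(-79 + G) + 20*(-70) = (-33 + 28)/(-79 - 23) + 20*(-70) = -5/(-102) - 1400 = -5*(-1/102) - 1400 = 5/102 - 1400 = -142795/102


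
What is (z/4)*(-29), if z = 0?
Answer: 0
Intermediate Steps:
(z/4)*(-29) = (0/4)*(-29) = (0*(¼))*(-29) = 0*(-29) = 0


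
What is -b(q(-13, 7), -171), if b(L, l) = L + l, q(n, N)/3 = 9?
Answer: 144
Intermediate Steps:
q(n, N) = 27 (q(n, N) = 3*9 = 27)
-b(q(-13, 7), -171) = -(27 - 171) = -1*(-144) = 144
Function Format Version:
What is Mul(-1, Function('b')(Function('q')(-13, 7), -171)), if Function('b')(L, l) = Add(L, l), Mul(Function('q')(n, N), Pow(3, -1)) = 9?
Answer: 144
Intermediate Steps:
Function('q')(n, N) = 27 (Function('q')(n, N) = Mul(3, 9) = 27)
Mul(-1, Function('b')(Function('q')(-13, 7), -171)) = Mul(-1, Add(27, -171)) = Mul(-1, -144) = 144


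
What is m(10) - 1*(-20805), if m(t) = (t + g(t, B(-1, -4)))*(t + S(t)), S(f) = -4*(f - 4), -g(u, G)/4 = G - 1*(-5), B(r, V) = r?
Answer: 20889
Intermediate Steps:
g(u, G) = -20 - 4*G (g(u, G) = -4*(G - 1*(-5)) = -4*(G + 5) = -4*(5 + G) = -20 - 4*G)
S(f) = 16 - 4*f (S(f) = -4*(-4 + f) = 16 - 4*f)
m(t) = (-16 + t)*(16 - 3*t) (m(t) = (t + (-20 - 4*(-1)))*(t + (16 - 4*t)) = (t + (-20 + 4))*(16 - 3*t) = (t - 16)*(16 - 3*t) = (-16 + t)*(16 - 3*t))
m(10) - 1*(-20805) = (-256 - 3*10**2 + 64*10) - 1*(-20805) = (-256 - 3*100 + 640) + 20805 = (-256 - 300 + 640) + 20805 = 84 + 20805 = 20889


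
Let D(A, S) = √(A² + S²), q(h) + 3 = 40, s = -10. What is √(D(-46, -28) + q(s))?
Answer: √(37 + 10*√29) ≈ 9.5316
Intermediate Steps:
q(h) = 37 (q(h) = -3 + 40 = 37)
√(D(-46, -28) + q(s)) = √(√((-46)² + (-28)²) + 37) = √(√(2116 + 784) + 37) = √(√2900 + 37) = √(10*√29 + 37) = √(37 + 10*√29)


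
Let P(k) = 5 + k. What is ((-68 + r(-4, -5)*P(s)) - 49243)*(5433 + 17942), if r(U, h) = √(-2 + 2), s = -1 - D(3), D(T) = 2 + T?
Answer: -1152644625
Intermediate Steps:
s = -6 (s = -1 - (2 + 3) = -1 - 1*5 = -1 - 5 = -6)
r(U, h) = 0 (r(U, h) = √0 = 0)
((-68 + r(-4, -5)*P(s)) - 49243)*(5433 + 17942) = ((-68 + 0*(5 - 6)) - 49243)*(5433 + 17942) = ((-68 + 0*(-1)) - 49243)*23375 = ((-68 + 0) - 49243)*23375 = (-68 - 49243)*23375 = -49311*23375 = -1152644625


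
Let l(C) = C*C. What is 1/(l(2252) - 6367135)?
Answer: -1/1295631 ≈ -7.7182e-7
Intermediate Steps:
l(C) = C²
1/(l(2252) - 6367135) = 1/(2252² - 6367135) = 1/(5071504 - 6367135) = 1/(-1295631) = -1/1295631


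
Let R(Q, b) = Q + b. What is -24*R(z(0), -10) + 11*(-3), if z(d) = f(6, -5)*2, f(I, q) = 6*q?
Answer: 1647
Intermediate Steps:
z(d) = -60 (z(d) = (6*(-5))*2 = -30*2 = -60)
-24*R(z(0), -10) + 11*(-3) = -24*(-60 - 10) + 11*(-3) = -24*(-70) - 33 = 1680 - 33 = 1647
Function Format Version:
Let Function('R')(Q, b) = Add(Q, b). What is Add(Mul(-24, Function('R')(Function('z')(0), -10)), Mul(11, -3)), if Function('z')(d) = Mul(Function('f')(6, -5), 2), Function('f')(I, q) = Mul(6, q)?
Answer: 1647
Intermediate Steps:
Function('z')(d) = -60 (Function('z')(d) = Mul(Mul(6, -5), 2) = Mul(-30, 2) = -60)
Add(Mul(-24, Function('R')(Function('z')(0), -10)), Mul(11, -3)) = Add(Mul(-24, Add(-60, -10)), Mul(11, -3)) = Add(Mul(-24, -70), -33) = Add(1680, -33) = 1647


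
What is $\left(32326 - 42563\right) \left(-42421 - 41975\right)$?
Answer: $863961852$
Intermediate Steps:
$\left(32326 - 42563\right) \left(-42421 - 41975\right) = \left(-10237\right) \left(-84396\right) = 863961852$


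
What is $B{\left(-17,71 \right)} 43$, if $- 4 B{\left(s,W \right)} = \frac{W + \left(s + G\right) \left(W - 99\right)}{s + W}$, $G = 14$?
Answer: $- \frac{6665}{216} \approx -30.856$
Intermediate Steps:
$B{\left(s,W \right)} = - \frac{W + \left(-99 + W\right) \left(14 + s\right)}{4 \left(W + s\right)}$ ($B{\left(s,W \right)} = - \frac{\left(W + \left(s + 14\right) \left(W - 99\right)\right) \frac{1}{s + W}}{4} = - \frac{\left(W + \left(14 + s\right) \left(-99 + W\right)\right) \frac{1}{W + s}}{4} = - \frac{\left(W + \left(-99 + W\right) \left(14 + s\right)\right) \frac{1}{W + s}}{4} = - \frac{\frac{1}{W + s} \left(W + \left(-99 + W\right) \left(14 + s\right)\right)}{4} = - \frac{W + \left(-99 + W\right) \left(14 + s\right)}{4 \left(W + s\right)}$)
$B{\left(-17,71 \right)} 43 = \frac{1386 - 1065 + 99 \left(-17\right) - 71 \left(-17\right)}{4 \left(71 - 17\right)} 43 = \frac{1386 - 1065 - 1683 + 1207}{4 \cdot 54} \cdot 43 = \frac{1}{4} \cdot \frac{1}{54} \left(-155\right) 43 = \left(- \frac{155}{216}\right) 43 = - \frac{6665}{216}$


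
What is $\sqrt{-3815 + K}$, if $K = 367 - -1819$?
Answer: $3 i \sqrt{181} \approx 40.361 i$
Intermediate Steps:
$K = 2186$ ($K = 367 + 1819 = 2186$)
$\sqrt{-3815 + K} = \sqrt{-3815 + 2186} = \sqrt{-1629} = 3 i \sqrt{181}$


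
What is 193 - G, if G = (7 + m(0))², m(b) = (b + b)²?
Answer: 144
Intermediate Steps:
m(b) = 4*b² (m(b) = (2*b)² = 4*b²)
G = 49 (G = (7 + 4*0²)² = (7 + 4*0)² = (7 + 0)² = 7² = 49)
193 - G = 193 - 1*49 = 193 - 49 = 144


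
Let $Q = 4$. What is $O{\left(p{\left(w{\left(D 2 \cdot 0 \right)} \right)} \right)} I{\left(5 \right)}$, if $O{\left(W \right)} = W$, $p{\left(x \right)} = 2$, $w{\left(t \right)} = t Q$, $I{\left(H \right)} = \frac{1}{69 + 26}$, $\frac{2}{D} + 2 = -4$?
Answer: $\frac{2}{95} \approx 0.021053$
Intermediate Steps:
$D = - \frac{1}{3}$ ($D = \frac{2}{-2 - 4} = \frac{2}{-6} = 2 \left(- \frac{1}{6}\right) = - \frac{1}{3} \approx -0.33333$)
$I{\left(H \right)} = \frac{1}{95}$
$w{\left(t \right)} = 4 t$ ($w{\left(t \right)} = t 4 = 4 t$)
$O{\left(p{\left(w{\left(D 2 \cdot 0 \right)} \right)} \right)} I{\left(5 \right)} = 2 \cdot \frac{1}{95} = \frac{2}{95}$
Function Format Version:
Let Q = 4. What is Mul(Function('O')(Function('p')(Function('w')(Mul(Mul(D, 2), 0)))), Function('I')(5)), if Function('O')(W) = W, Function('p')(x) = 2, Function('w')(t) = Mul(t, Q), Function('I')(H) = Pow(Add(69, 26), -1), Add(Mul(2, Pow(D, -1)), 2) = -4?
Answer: Rational(2, 95) ≈ 0.021053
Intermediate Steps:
D = Rational(-1, 3) (D = Mul(2, Pow(Add(-2, -4), -1)) = Mul(2, Pow(-6, -1)) = Mul(2, Rational(-1, 6)) = Rational(-1, 3) ≈ -0.33333)
Function('I')(H) = Rational(1, 95) (Function('I')(H) = Pow(95, -1) = Rational(1, 95))
Function('w')(t) = Mul(4, t) (Function('w')(t) = Mul(t, 4) = Mul(4, t))
Mul(Function('O')(Function('p')(Function('w')(Mul(Mul(D, 2), 0)))), Function('I')(5)) = Mul(2, Rational(1, 95)) = Rational(2, 95)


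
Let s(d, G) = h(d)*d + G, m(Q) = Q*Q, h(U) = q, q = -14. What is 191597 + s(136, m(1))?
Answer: 189694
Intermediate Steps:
h(U) = -14
m(Q) = Q**2
s(d, G) = G - 14*d (s(d, G) = -14*d + G = G - 14*d)
191597 + s(136, m(1)) = 191597 + (1**2 - 14*136) = 191597 + (1 - 1904) = 191597 - 1903 = 189694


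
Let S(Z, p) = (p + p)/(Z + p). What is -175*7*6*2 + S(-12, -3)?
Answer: -73498/5 ≈ -14700.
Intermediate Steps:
S(Z, p) = 2*p/(Z + p) (S(Z, p) = (2*p)/(Z + p) = 2*p/(Z + p))
-175*7*6*2 + S(-12, -3) = -175*7*6*2 + 2*(-3)/(-12 - 3) = -7350*2 + 2*(-3)/(-15) = -175*84 + 2*(-3)*(-1/15) = -14700 + ⅖ = -73498/5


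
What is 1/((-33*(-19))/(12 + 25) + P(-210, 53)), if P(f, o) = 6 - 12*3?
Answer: -37/483 ≈ -0.076605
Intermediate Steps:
P(f, o) = -30 (P(f, o) = 6 - 6*6 = 6 - 36 = -30)
1/((-33*(-19))/(12 + 25) + P(-210, 53)) = 1/((-33*(-19))/(12 + 25) - 30) = 1/(627/37 - 30) = 1/(-483/37) = -37/483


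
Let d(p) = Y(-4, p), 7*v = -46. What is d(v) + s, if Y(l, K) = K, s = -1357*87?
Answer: -826459/7 ≈ -1.1807e+5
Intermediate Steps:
v = -46/7 (v = (⅐)*(-46) = -46/7 ≈ -6.5714)
s = -118059
d(p) = p
d(v) + s = -46/7 - 118059 = -826459/7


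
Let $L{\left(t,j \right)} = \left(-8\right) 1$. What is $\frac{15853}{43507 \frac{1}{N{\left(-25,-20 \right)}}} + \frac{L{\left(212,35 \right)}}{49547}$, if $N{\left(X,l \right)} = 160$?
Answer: $\frac{125674626504}{2155641329} \approx 58.3$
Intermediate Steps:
$L{\left(t,j \right)} = -8$
$\frac{15853}{43507 \frac{1}{N{\left(-25,-20 \right)}}} + \frac{L{\left(212,35 \right)}}{49547} = \frac{15853}{43507 \cdot \frac{1}{160}} - \frac{8}{49547} = \frac{15853}{\frac{43507}{160}} - \frac{8}{49547} = 15853 \cdot \frac{160}{43507} - \frac{8}{49547} = \frac{2536480}{43507} - \frac{8}{49547} = \frac{125674626504}{2155641329}$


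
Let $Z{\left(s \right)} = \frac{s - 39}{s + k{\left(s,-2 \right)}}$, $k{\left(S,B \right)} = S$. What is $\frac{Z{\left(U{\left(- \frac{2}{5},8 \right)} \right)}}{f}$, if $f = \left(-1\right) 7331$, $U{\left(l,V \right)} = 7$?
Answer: $\frac{16}{51317} \approx 0.00031179$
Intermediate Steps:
$Z{\left(s \right)} = \frac{-39 + s}{2 s}$ ($Z{\left(s \right)} = \frac{s - 39}{s + s} = \frac{-39 + s}{2 s}$)
$f = -7331$
$\frac{Z{\left(U{\left(- \frac{2}{5},8 \right)} \right)}}{f} = \frac{\frac{1}{2} \cdot \frac{1}{7} \left(-39 + 7\right)}{-7331} = \frac{1}{2} \cdot \frac{1}{7} \left(-32\right) \left(- \frac{1}{7331}\right) = \left(- \frac{16}{7}\right) \left(- \frac{1}{7331}\right) = \frac{16}{51317}$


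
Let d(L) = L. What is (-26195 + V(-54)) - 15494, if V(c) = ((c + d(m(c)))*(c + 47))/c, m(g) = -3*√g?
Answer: -41696 - 7*I*√6/6 ≈ -41696.0 - 2.8577*I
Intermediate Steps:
V(c) = (47 + c)*(c - 3*√c)/c (V(c) = ((c - 3*√c)*(c + 47))/c = ((c - 3*√c)*(47 + c))/c = ((47 + c)*(c - 3*√c))/c = (47 + c)*(c - 3*√c)/c)
(-26195 + V(-54)) - 15494 = (-26195 + (47 - 54 - (-47)*I*√6/6 - 9*I*√6)) - 15494 = (-26195 + (47 - 54 + 47*I*√6/6 - 9*I*√6)) - 15494 = (-26195 + (-7 - 7*I*√6/6)) - 15494 = (-26202 - 7*I*√6/6) - 15494 = -41696 - 7*I*√6/6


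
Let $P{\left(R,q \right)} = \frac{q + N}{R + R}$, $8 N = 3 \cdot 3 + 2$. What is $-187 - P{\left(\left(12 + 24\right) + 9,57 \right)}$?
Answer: $- \frac{135107}{720} \approx -187.65$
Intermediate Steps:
$N = \frac{11}{8}$ ($N = \frac{3 \cdot 3 + 2}{8} = \frac{9 + 2}{8} = \frac{1}{8} \cdot 11 = \frac{11}{8} \approx 1.375$)
$P{\left(R,q \right)} = \frac{\frac{11}{8} + q}{2 R}$ ($P{\left(R,q \right)} = \frac{q + \frac{11}{8}}{R + R} = \frac{\frac{11}{8} + q}{2 R}$)
$-187 - P{\left(\left(12 + 24\right) + 9,57 \right)} = -187 - \frac{11 + 8 \cdot 57}{16 \left(\left(12 + 24\right) + 9\right)} = -187 - \frac{11 + 456}{16 \left(36 + 9\right)} = -187 - \frac{1}{16} \cdot \frac{1}{45} \cdot 467 = -187 - \frac{467}{720} = - \frac{135107}{720}$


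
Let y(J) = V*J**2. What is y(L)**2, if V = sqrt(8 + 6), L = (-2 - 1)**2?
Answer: 91854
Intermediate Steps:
L = 9 (L = (-3)**2 = 9)
V = sqrt(14) ≈ 3.7417
y(J) = sqrt(14)*J**2
y(L)**2 = (sqrt(14)*9**2)**2 = (sqrt(14)*81)**2 = (81*sqrt(14))**2 = 91854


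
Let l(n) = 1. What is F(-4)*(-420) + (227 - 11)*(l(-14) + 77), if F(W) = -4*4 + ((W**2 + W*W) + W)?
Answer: 11808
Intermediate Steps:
F(W) = -16 + W + 2*W**2 (F(W) = -16 + ((W**2 + W**2) + W) = -16 + (2*W**2 + W) = -16 + (W + 2*W**2) = -16 + W + 2*W**2)
F(-4)*(-420) + (227 - 11)*(l(-14) + 77) = (-16 - 4 + 2*(-4)**2)*(-420) + (227 - 11)*(1 + 77) = (-16 - 4 + 2*16)*(-420) + 216*78 = (-16 - 4 + 32)*(-420) + 16848 = 12*(-420) + 16848 = -5040 + 16848 = 11808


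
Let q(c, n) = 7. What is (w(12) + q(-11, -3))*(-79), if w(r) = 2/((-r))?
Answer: -3239/6 ≈ -539.83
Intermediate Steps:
w(r) = -2/r (w(r) = 2*(-1/r) = -2/r)
(w(12) + q(-11, -3))*(-79) = (-2/12 + 7)*(-79) = (-2*1/12 + 7)*(-79) = (-⅙ + 7)*(-79) = (41/6)*(-79) = -3239/6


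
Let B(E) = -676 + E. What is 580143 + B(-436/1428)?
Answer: 206869610/357 ≈ 5.7947e+5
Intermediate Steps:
580143 + B(-436/1428) = 580143 + (-676 - 436/1428) = 580143 + (-676 - 436*1/1428) = 580143 + (-676 - 109/357) = 580143 - 241441/357 = 206869610/357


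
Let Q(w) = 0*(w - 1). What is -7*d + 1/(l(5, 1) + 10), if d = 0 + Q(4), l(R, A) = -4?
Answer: 1/6 ≈ 0.16667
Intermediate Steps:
Q(w) = 0 (Q(w) = 0*(-1 + w) = 0)
d = 0 (d = 0 + 0 = 0)
-7*d + 1/(l(5, 1) + 10) = -7*0 + 1/(-4 + 10) = 0 + 1/6 = 1/6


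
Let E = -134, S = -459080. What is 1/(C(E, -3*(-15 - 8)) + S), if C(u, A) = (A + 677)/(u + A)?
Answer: -65/29840946 ≈ -2.1782e-6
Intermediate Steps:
C(u, A) = (677 + A)/(A + u)
1/(C(E, -3*(-15 - 8)) + S) = 1/((677 - 3*(-15 - 8))/(-3*(-15 - 8) - 134) - 459080) = 1/((677 - 3*(-23))/(-3*(-23) - 134) - 459080) = 1/((677 + 69)/(69 - 134) - 459080) = 1/(746/(-65) - 459080) = 1/(-1/65*746 - 459080) = 1/(-746/65 - 459080) = 1/(-29840946/65) = -65/29840946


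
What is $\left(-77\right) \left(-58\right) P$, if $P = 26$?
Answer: $116116$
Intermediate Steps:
$\left(-77\right) \left(-58\right) P = \left(-77\right) \left(-58\right) 26 = 4466 \cdot 26 = 116116$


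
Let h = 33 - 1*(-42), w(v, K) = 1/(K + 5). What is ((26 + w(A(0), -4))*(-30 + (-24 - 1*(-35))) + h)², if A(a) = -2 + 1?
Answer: 191844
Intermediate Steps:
A(a) = -1
w(v, K) = 1/(5 + K)
h = 75 (h = 33 + 42 = 75)
((26 + w(A(0), -4))*(-30 + (-24 - 1*(-35))) + h)² = ((26 + 1/(5 - 4))*(-30 + (-24 - 1*(-35))) + 75)² = ((26 + 1/1)*(-30 + (-24 + 35)) + 75)² = ((26 + 1)*(-30 + 11) + 75)² = (27*(-19) + 75)² = (-513 + 75)² = (-438)² = 191844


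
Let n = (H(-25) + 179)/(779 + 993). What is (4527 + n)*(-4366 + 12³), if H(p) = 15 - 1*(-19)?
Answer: -10581093183/886 ≈ -1.1943e+7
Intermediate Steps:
H(p) = 34 (H(p) = 15 + 19 = 34)
n = 213/1772 (n = (34 + 179)/(779 + 993) = 213/1772 ≈ 0.12020)
(4527 + n)*(-4366 + 12³) = (4527 + 213/1772)*(-4366 + 12³) = 8022057*(-4366 + 1728)/1772 = (8022057/1772)*(-2638) = -10581093183/886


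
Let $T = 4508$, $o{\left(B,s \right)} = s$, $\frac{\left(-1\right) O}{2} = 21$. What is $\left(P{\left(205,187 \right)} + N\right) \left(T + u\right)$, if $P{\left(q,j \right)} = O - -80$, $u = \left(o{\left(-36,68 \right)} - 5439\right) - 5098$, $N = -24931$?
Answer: $148387173$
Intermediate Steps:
$O = -42$ ($O = \left(-2\right) 21 = -42$)
$u = -10469$ ($u = \left(68 - 5439\right) - 5098 = -5371 - 5098 = -10469$)
$P{\left(q,j \right)} = 38$ ($P{\left(q,j \right)} = -42 - -80 = -42 + 80 = 38$)
$\left(P{\left(205,187 \right)} + N\right) \left(T + u\right) = \left(38 - 24931\right) \left(4508 - 10469\right) = \left(-24893\right) \left(-5961\right) = 148387173$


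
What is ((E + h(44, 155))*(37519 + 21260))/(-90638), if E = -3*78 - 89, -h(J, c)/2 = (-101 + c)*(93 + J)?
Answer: 888679701/90638 ≈ 9804.7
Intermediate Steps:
h(J, c) = -2*(-101 + c)*(93 + J)
E = -323 (E = -234 - 89 = -323)
((E + h(44, 155))*(37519 + 21260))/(-90638) = ((-323 + (18786 - 186*155 + 202*44 - 2*44*155))*(37519 + 21260))/(-90638) = ((-323 + (18786 - 28830 + 8888 - 13640))*58779)*(-1/90638) = ((-323 - 14796)*58779)*(-1/90638) = -15119*58779*(-1/90638) = -888679701*(-1/90638) = 888679701/90638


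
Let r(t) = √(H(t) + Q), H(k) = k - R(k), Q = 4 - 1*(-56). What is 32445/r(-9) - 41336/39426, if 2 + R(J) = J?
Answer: -20668/19713 + 32445*√62/62 ≈ 4119.5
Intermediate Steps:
R(J) = -2 + J
Q = 60 (Q = 4 + 56 = 60)
H(k) = 2 (H(k) = k - (-2 + k) = k + (2 - k) = 2)
r(t) = √62 (r(t) = √(2 + 60) = √62)
32445/r(-9) - 41336/39426 = 32445/(√62) - 41336/39426 = 32445*(√62/62) - 41336*1/39426 = 32445*√62/62 - 20668/19713 = -20668/19713 + 32445*√62/62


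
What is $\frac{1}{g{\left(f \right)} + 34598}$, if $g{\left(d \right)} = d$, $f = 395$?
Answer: $\frac{1}{34993} \approx 2.8577 \cdot 10^{-5}$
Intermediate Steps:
$\frac{1}{g{\left(f \right)} + 34598} = \frac{1}{395 + 34598} = \frac{1}{34993}$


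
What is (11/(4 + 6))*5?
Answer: 11/2 ≈ 5.5000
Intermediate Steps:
(11/(4 + 6))*5 = (11/10)*5 = 11/2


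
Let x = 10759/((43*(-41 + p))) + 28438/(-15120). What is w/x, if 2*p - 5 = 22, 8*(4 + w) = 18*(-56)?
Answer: 464864400/39260803 ≈ 11.840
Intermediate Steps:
w = -130 (w = -4 + (18*(-56))/8 = -4 + (⅛)*(-1008) = -4 - 126 = -130)
p = 27/2 (p = 5/2 + (½)*22 = 5/2 + 11 = 27/2 ≈ 13.500)
x = -39260803/3575880 (x = 10759/((43*(-41 + 27/2))) + 28438/(-15120) = 10759/((43*(-55/2))) + 28438*(-1/15120) = 10759/(-2365/2) - 14219/7560 = 10759*(-2/2365) - 14219/7560 = -21518/2365 - 14219/7560 = -39260803/3575880 ≈ -10.979)
w/x = -130/(-39260803/3575880) = -130*(-3575880/39260803) = 464864400/39260803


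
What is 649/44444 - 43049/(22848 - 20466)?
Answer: -955861919/52932804 ≈ -18.058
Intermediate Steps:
649/44444 - 43049/(22848 - 20466) = 649*(1/44444) - 43049/2382 = 649/44444 - 43049*1/2382 = 649/44444 - 43049/2382 = -955861919/52932804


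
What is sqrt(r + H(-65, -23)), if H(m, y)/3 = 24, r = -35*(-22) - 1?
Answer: 29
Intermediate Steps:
r = 769 (r = 770 - 1 = 769)
H(m, y) = 72 (H(m, y) = 3*24 = 72)
sqrt(r + H(-65, -23)) = sqrt(769 + 72) = sqrt(841) = 29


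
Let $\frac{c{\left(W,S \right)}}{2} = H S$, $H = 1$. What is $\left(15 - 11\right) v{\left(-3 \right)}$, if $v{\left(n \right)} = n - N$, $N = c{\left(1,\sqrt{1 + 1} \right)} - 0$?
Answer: $-12 - 8 \sqrt{2} \approx -23.314$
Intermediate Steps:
$c{\left(W,S \right)} = 2 S$ ($c{\left(W,S \right)} = 2 \cdot 1 S = 2 S$)
$N = 2 \sqrt{2}$ ($N = 2 \sqrt{1 + 1} - 0 = 2 \sqrt{2} + 0 = 2 \sqrt{2} \approx 2.8284$)
$v{\left(n \right)} = n - 2 \sqrt{2}$
$\left(15 - 11\right) v{\left(-3 \right)} = \left(15 - 11\right) \left(-3 - 2 \sqrt{2}\right) = 4 \left(-3 - 2 \sqrt{2}\right) = -12 - 8 \sqrt{2}$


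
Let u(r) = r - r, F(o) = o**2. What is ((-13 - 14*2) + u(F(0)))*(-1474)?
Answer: 60434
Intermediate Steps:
u(r) = 0
((-13 - 14*2) + u(F(0)))*(-1474) = ((-13 - 14*2) + 0)*(-1474) = ((-13 - 28) + 0)*(-1474) = (-41 + 0)*(-1474) = -41*(-1474) = 60434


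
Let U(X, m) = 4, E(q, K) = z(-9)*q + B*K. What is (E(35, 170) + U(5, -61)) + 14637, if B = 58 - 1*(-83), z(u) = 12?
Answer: 39031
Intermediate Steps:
B = 141 (B = 58 + 83 = 141)
E(q, K) = 12*q + 141*K
(E(35, 170) + U(5, -61)) + 14637 = ((12*35 + 141*170) + 4) + 14637 = ((420 + 23970) + 4) + 14637 = (24390 + 4) + 14637 = 24394 + 14637 = 39031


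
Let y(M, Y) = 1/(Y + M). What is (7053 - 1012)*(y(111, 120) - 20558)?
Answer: -4098298111/33 ≈ -1.2419e+8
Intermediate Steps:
y(M, Y) = 1/(M + Y)
(7053 - 1012)*(y(111, 120) - 20558) = (7053 - 1012)*(1/(111 + 120) - 20558) = 6041*(1/231 - 20558) = 6041*(-4748897/231) = -4098298111/33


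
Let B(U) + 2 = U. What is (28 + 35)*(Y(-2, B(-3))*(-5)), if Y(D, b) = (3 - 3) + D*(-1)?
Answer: -630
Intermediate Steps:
B(U) = -2 + U
Y(D, b) = -D (Y(D, b) = 0 - D = -D)
(28 + 35)*(Y(-2, B(-3))*(-5)) = (28 + 35)*(-1*(-2)*(-5)) = 63*(2*(-5)) = 63*(-10) = -630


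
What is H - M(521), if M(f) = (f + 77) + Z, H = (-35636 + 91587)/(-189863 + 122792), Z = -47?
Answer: -37012072/67071 ≈ -551.83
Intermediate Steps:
H = -55951/67071 (H = 55951/(-67071) = 55951*(-1/67071) = -55951/67071 ≈ -0.83421)
M(f) = 30 + f (M(f) = (f + 77) - 47 = (77 + f) - 47 = 30 + f)
H - M(521) = -55951/67071 - (30 + 521) = -55951/67071 - 1*551 = -55951/67071 - 551 = -37012072/67071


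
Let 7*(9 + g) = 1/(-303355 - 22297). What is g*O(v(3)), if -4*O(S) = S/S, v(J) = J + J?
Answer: 20516077/9118256 ≈ 2.2500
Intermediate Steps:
v(J) = 2*J
O(S) = -1/4 (O(S) = -S/(4*S) = -1/4*1 = -1/4)
g = -20516077/2279564 (g = -9 + 1/(7*(-303355 - 22297)) = -9 + (1/7)/(-325652) = -9 + (1/7)*(-1/325652) = -9 - 1/2279564 = -20516077/2279564 ≈ -9.0000)
g*O(v(3)) = -20516077/2279564*(-1/4) = 20516077/9118256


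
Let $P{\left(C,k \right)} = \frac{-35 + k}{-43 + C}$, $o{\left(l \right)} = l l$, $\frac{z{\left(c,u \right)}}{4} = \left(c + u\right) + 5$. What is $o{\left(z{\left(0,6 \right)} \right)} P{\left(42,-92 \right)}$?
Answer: $245872$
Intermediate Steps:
$z{\left(c,u \right)} = 20 + 4 c + 4 u$ ($z{\left(c,u \right)} = 4 \left(\left(c + u\right) + 5\right) = 4 \left(5 + c + u\right) = 20 + 4 c + 4 u$)
$o{\left(l \right)} = l^{2}$
$P{\left(C,k \right)} = \frac{-35 + k}{-43 + C}$
$o{\left(z{\left(0,6 \right)} \right)} P{\left(42,-92 \right)} = \left(20 + 4 \cdot 0 + 4 \cdot 6\right)^{2} \frac{-35 - 92}{-43 + 42} = \left(20 + 0 + 24\right)^{2} \frac{1}{-1} \left(-127\right) = 44^{2} \left(\left(-1\right) \left(-127\right)\right) = 1936 \cdot 127 = 245872$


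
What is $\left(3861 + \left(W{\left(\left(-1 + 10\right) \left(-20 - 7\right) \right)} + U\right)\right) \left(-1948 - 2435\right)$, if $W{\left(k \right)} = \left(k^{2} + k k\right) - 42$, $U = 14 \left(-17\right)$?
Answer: $-533319057$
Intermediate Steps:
$U = -238$
$W{\left(k \right)} = -42 + 2 k^{2}$ ($W{\left(k \right)} = \left(k^{2} + k^{2}\right) - 42 = 2 k^{2} - 42 = -42 + 2 k^{2}$)
$\left(3861 + \left(W{\left(\left(-1 + 10\right) \left(-20 - 7\right) \right)} + U\right)\right) \left(-1948 - 2435\right) = \left(3861 - \left(280 - 2 \left(-1 + 10\right)^{2} \left(-20 - 7\right)^{2}\right)\right) \left(-1948 - 2435\right) = \left(3861 - \left(280 - 118098\right)\right) \left(-4383\right) = \left(3861 + \left(\left(-42 + 2 \cdot 59049\right) - 238\right)\right) \left(-4383\right) = \left(3861 + \left(\left(-42 + 118098\right) - 238\right)\right) \left(-4383\right) = \left(3861 + \left(118056 - 238\right)\right) \left(-4383\right) = \left(3861 + 117818\right) \left(-4383\right) = 121679 \left(-4383\right) = -533319057$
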